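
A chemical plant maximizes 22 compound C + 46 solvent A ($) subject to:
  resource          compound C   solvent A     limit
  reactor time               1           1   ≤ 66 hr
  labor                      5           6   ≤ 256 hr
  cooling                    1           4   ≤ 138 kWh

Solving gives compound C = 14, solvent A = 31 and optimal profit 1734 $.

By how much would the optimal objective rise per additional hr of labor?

Binding: labor and cooling. Non-binding: reactor time (21 unused).
Slack constraints have shadow price 0 (complementary slackness).
From A_Bᵀ y = c: 5·y_labor + 1·y_cooling = 22; 6·y_labor + 4·y_cooling = 46.
Solving: y_labor = 3, y_cooling = 7.
Shadow price of labor = 3.

3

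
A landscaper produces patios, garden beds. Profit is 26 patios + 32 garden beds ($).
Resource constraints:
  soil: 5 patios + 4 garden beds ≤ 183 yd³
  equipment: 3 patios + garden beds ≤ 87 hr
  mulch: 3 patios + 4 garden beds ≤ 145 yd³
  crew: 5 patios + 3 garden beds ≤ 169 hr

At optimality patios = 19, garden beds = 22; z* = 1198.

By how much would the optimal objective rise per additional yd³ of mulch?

At the optimum: soil uses 183 of 183 (binding); equipment uses 79 of 87 (slack = 8); mulch uses 145 of 145 (binding); crew uses 161 of 169 (slack = 8).
Slack constraints have shadow price 0 (complementary slackness).
The binding rows give the dual system: 5·y_soil + 3·y_mulch = 26 and 4·y_soil + 4·y_mulch = 32.
This yields shadow prices y_soil = 1, y_mulch = 7.
Shadow price of mulch = 7.

7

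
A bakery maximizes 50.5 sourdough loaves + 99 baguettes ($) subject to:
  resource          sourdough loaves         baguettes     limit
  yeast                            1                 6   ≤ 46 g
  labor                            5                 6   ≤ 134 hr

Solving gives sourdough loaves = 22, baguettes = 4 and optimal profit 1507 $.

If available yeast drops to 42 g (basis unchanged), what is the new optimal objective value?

1475

Both yeast and labor are binding at x*.
From A_Bᵀ y = c: 1·y_yeast + 5·y_labor = 50.5; 6·y_yeast + 6·y_labor = 99.
This yields shadow prices y_yeast = 8, y_labor = 8.5.
Δz = y_yeast·Δb = 8 × (-4) = -32, so new z* = 1507 − 32 = 1475.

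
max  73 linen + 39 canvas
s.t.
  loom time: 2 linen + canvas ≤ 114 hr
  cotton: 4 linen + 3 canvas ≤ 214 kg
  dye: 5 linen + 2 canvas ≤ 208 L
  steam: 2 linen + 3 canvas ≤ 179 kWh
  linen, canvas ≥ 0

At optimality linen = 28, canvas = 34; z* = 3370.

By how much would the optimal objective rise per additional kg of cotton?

Binding: cotton and dye. Non-binding: loom time (24 unused), steam (21 unused).
Slack constraints have shadow price 0 (complementary slackness).
The binding rows give the dual system: 4·y_cotton + 5·y_dye = 73 and 3·y_cotton + 2·y_dye = 39.
This yields shadow prices y_cotton = 7, y_dye = 9.
Shadow price of cotton = 7.

7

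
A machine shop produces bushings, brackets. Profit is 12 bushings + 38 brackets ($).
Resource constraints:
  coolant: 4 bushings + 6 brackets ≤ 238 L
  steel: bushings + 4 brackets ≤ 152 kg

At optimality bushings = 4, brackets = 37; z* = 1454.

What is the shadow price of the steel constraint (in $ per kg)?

Both coolant and steel are binding at x*.
From A_Bᵀ y = c: 4·y_coolant + 1·y_steel = 12; 6·y_coolant + 4·y_steel = 38.
Solving: y_coolant = 1, y_steel = 8.
Shadow price of steel = 8.

8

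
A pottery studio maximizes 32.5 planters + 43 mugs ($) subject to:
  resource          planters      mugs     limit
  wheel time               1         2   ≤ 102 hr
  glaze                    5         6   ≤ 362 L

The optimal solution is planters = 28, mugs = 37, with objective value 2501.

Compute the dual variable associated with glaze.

Both wheel time and glaze are binding at x*.
From A_Bᵀ y = c: 1·y_wheel time + 5·y_glaze = 32.5; 2·y_wheel time + 6·y_glaze = 43.
→ y_wheel time = 5 and y_glaze = 5.5.
Shadow price of glaze = 5.5.

5.5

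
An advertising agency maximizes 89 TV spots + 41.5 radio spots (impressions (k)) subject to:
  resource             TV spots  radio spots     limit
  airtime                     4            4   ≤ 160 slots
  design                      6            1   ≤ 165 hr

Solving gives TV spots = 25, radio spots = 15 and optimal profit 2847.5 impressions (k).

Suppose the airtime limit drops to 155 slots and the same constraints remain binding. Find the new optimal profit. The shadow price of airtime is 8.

2807.5

Δb = -5, so new z* = 2847.5 + (8)·(-5) = 2847.5 − 40 = 2807.5.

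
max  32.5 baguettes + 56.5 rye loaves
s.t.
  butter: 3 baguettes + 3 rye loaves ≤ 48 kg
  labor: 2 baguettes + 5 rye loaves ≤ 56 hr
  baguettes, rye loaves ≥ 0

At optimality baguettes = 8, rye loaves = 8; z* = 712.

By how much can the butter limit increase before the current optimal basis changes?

36

Binding constraints: butter, labor. The basis is B = [[3,3],[2,5]] with det 9.
Per unit increase in butter, x* moves by d = (0.5556, -0.2222).
The basis stays optimal until rye loaves reaches 0; allowable increase = 36 kg.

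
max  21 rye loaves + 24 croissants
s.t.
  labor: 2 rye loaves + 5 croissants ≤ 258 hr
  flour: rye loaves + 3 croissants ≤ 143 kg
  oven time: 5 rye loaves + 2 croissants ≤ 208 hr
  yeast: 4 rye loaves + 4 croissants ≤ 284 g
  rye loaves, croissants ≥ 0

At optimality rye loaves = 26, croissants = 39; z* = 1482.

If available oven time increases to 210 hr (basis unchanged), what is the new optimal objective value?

Check each constraint at x*: labor 247/258 (slack 11); flour 143/143 (tight); oven time 208/208 (tight); yeast 260/284 (slack 24).
Slack constraints have shadow price 0 (complementary slackness).
The binding rows give the dual system: 1·y_flour + 5·y_oven time = 21 and 3·y_flour + 2·y_oven time = 24.
Solving: y_flour = 6, y_oven time = 3.
Δz = y_oven time·Δb = 3 × (2) = 6, so new z* = 1482 + 6 = 1488.

1488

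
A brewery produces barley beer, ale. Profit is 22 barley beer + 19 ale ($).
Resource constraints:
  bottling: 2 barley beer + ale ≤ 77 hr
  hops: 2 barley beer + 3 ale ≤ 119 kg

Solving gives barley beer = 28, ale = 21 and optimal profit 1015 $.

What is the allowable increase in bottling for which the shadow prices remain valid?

42

Binding constraints: bottling, hops. The basis is B = [[2,1],[2,3]] with det 4.
Per unit increase in bottling, x* moves by d = (0.75, -0.5).
The basis stays optimal until ale reaches 0; allowable increase = 42 hr.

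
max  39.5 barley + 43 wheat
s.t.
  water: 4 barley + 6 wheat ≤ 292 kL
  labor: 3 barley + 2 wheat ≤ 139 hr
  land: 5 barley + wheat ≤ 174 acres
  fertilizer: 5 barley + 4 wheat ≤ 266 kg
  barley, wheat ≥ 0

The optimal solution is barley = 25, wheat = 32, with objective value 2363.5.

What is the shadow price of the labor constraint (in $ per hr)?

Binding: water and labor. Non-binding: land (17 unused), fertilizer (13 unused).
Slack constraints have shadow price 0 (complementary slackness).
Dual feasibility on the basic columns requires 4·y_water + 3·y_labor = 39.5, 6·y_water + 2·y_labor = 43.
Solving: y_water = 5, y_labor = 6.5.
Shadow price of labor = 6.5.

6.5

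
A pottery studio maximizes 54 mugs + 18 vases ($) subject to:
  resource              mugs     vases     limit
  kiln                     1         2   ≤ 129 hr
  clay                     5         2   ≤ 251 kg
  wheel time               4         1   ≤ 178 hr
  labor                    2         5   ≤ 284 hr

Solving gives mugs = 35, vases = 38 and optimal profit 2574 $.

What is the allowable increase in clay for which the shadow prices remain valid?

Binding constraints: clay, wheel time. The basis is B = [[5,2],[4,1]] with det -3.
Per unit increase in clay, x* moves by d = (-0.3333, 1.3333).
The basis stays optimal until labor becomes binding; allowable increase = 4 kg.

4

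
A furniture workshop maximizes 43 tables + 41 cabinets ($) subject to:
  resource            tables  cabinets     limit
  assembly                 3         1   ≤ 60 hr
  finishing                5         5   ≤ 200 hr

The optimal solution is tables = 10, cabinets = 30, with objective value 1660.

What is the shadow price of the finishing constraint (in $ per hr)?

Both assembly and finishing are binding at x*.
From A_Bᵀ y = c: 3·y_assembly + 5·y_finishing = 43; 1·y_assembly + 5·y_finishing = 41.
→ y_assembly = 1 and y_finishing = 8.
Shadow price of finishing = 8.

8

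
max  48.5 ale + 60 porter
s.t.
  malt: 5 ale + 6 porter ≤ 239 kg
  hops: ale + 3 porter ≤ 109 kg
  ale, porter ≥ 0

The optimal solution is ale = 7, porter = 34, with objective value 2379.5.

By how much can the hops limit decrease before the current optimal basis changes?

61.2

Binding constraints: malt, hops. The basis is B = [[5,6],[1,3]] with det 9.
Per unit decrease in hops, x* moves by d = (0.6667, -0.5556).
The basis stays optimal until porter reaches 0; allowable decrease = 61.2 kg.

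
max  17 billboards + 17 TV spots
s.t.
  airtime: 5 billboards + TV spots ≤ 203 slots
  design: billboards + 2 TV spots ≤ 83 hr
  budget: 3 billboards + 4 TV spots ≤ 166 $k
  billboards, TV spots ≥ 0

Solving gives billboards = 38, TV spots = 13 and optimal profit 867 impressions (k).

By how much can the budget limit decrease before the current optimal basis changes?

Binding constraints: airtime, budget. The basis is B = [[5,1],[3,4]] with det 17.
Per unit decrease in budget, x* moves by d = (0.0588, -0.2941).
The basis stays optimal until TV spots reaches 0; allowable decrease = 44.2 $k.

44.2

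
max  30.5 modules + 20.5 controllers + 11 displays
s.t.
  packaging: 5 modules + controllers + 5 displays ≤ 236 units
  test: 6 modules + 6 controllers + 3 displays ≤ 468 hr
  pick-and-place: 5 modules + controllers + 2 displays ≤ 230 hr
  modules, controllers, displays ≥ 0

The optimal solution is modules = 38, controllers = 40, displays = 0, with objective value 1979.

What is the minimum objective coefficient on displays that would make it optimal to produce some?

14

Check each constraint at x*: packaging 230/236 (slack 6); test 468/468 (tight); pick-and-place 230/230 (tight).
Since packaging is not tight, its dual is 0.
Dual feasibility on the basic columns requires 6·y_test + 5·y_pick-and-place = 30.5, 6·y_test + 1·y_pick-and-place = 20.5.
This yields shadow prices y_test = 3, y_pick-and-place = 2.5.
displays enters the basis when its profit ≥ yᵀa₃ = 3·3 + 2.5·2 = 14.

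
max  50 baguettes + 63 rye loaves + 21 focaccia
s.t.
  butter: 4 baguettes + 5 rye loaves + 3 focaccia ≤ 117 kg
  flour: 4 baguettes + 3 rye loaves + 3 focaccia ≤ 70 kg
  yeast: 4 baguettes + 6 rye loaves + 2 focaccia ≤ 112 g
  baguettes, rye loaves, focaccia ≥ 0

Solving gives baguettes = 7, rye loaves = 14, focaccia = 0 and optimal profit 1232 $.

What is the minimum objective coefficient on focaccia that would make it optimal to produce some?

Binding: flour and yeast. Non-binding: butter (19 unused).
Slack constraints have shadow price 0 (complementary slackness).
From A_Bᵀ y = c: 4·y_flour + 4·y_yeast = 50; 3·y_flour + 6·y_yeast = 63.
→ y_flour = 4 and y_yeast = 8.5.
focaccia enters the basis when its profit ≥ yᵀa₃ = 4·3 + 8.5·2 = 29.

29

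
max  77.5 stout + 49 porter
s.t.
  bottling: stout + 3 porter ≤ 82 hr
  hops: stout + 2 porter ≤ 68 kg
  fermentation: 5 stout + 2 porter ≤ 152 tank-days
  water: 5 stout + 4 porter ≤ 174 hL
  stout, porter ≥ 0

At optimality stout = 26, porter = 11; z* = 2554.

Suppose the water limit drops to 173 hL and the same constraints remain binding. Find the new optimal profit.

Check each constraint at x*: bottling 59/82 (slack 23); hops 48/68 (slack 20); fermentation 152/152 (tight); water 174/174 (tight).
Slack constraints have shadow price 0 (complementary slackness).
From A_Bᵀ y = c: 5·y_fermentation + 5·y_water = 77.5; 2·y_fermentation + 4·y_water = 49.
This yields shadow prices y_fermentation = 6.5, y_water = 9.
Δz = y_water·Δb = 9 × (-1) = -9, so new z* = 2554 − 9 = 2545.

2545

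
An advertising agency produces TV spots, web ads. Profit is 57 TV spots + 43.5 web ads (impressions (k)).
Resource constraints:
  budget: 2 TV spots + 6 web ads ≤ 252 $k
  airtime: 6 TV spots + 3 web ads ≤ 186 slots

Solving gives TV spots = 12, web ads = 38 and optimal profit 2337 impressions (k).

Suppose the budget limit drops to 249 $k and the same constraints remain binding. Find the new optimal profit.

Check each constraint at x*: budget 252/252 (tight); airtime 186/186 (tight).
The binding rows give the dual system: 2·y_budget + 6·y_airtime = 57 and 6·y_budget + 3·y_airtime = 43.5.
This yields shadow prices y_budget = 3, y_airtime = 8.5.
Δz = y_budget·Δb = 3 × (-3) = -9, so new z* = 2337 − 9 = 2328.

2328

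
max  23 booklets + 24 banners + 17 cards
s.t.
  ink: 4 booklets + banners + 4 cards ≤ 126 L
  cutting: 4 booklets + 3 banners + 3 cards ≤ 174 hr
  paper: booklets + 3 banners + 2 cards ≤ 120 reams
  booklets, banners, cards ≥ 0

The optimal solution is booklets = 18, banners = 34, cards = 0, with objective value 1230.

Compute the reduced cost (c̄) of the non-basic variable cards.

Binding: cutting and paper. Non-binding: ink (20 unused).
Slack constraints have shadow price 0 (complementary slackness).
The binding rows give the dual system: 4·y_cutting + 1·y_paper = 23 and 3·y_cutting + 3·y_paper = 24.
Solving: y_cutting = 5, y_paper = 3.
Reduced cost of cards: c₃ − yᵀa₃ = 17 − (5·3 + 3·2) = 17 − 21 = -4.

-4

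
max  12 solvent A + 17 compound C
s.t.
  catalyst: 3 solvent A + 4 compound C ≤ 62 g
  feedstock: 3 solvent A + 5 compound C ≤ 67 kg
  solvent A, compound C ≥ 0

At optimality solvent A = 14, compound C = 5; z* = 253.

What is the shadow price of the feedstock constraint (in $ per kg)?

1

Check each constraint at x*: catalyst 62/62 (tight); feedstock 67/67 (tight).
Dual feasibility on the basic columns requires 3·y_catalyst + 3·y_feedstock = 12, 4·y_catalyst + 5·y_feedstock = 17.
Solving: y_catalyst = 3, y_feedstock = 1.
Shadow price of feedstock = 1.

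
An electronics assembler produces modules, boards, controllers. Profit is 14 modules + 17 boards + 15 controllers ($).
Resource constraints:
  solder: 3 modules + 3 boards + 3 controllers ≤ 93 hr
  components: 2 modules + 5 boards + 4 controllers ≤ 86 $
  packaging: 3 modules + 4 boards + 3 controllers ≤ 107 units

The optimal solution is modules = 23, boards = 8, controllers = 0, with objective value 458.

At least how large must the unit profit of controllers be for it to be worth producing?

16

At the optimum: solder uses 93 of 93 (binding); components uses 86 of 86 (binding); packaging uses 101 of 107 (slack = 6).
Slack constraints have shadow price 0 (complementary slackness).
From A_Bᵀ y = c: 3·y_solder + 2·y_components = 14; 3·y_solder + 5·y_components = 17.
→ y_solder = 4 and y_components = 1.
controllers enters the basis when its profit ≥ yᵀa₃ = 4·3 + 1·4 = 16.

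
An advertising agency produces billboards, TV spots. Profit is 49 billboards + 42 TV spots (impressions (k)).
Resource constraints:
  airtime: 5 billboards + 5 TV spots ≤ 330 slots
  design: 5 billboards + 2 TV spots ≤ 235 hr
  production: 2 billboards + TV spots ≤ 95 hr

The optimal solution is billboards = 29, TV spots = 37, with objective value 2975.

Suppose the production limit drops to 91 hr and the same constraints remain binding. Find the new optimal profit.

2947

Check each constraint at x*: airtime 330/330 (tight); design 219/235 (slack 16); production 95/95 (tight).
By complementary slackness, y = 0 for the non-binding constraint.
From A_Bᵀ y = c: 5·y_airtime + 2·y_production = 49; 5·y_airtime + 1·y_production = 42.
→ y_airtime = 7 and y_production = 7.
Δz = y_production·Δb = 7 × (-4) = -28, so new z* = 2975 − 28 = 2947.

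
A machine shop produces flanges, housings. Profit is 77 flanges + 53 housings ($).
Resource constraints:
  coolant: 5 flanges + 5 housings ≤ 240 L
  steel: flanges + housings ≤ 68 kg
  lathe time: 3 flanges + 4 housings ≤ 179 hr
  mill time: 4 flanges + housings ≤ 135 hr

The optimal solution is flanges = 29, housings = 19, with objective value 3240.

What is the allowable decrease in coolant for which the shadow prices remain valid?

Binding constraints: coolant, mill time. The basis is B = [[5,5],[4,1]] with det -15.
Per unit decrease in coolant, x* moves by d = (0.0667, -0.2667).
The basis stays optimal until housings reaches 0; allowable decrease = 71.25 L.

71.25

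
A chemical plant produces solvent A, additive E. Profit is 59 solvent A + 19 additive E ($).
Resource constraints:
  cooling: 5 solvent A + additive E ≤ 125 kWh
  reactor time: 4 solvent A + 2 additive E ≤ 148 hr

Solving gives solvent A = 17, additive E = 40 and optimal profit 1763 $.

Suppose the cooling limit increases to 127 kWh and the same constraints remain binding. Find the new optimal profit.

1777

At the optimum: cooling uses 125 of 125 (binding); reactor time uses 148 of 148 (binding).
The binding rows give the dual system: 5·y_cooling + 4·y_reactor time = 59 and 1·y_cooling + 2·y_reactor time = 19.
This yields shadow prices y_cooling = 7, y_reactor time = 6.
Δz = y_cooling·Δb = 7 × (2) = 14, so new z* = 1763 + 14 = 1777.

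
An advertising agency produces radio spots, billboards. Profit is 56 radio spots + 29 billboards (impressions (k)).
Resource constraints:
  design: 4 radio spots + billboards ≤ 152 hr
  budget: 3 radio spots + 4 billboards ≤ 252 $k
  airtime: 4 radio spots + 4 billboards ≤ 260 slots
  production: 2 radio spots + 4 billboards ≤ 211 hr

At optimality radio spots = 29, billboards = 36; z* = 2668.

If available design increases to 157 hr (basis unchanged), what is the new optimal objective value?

At the optimum: design uses 152 of 152 (binding); budget uses 231 of 252 (slack = 21); airtime uses 260 of 260 (binding); production uses 202 of 211 (slack = 9).
By complementary slackness, y = 0 for the non-binding constraints.
From A_Bᵀ y = c: 4·y_design + 4·y_airtime = 56; 1·y_design + 4·y_airtime = 29.
→ y_design = 9 and y_airtime = 5.
Δz = y_design·Δb = 9 × (5) = 45, so new z* = 2668 + 45 = 2713.

2713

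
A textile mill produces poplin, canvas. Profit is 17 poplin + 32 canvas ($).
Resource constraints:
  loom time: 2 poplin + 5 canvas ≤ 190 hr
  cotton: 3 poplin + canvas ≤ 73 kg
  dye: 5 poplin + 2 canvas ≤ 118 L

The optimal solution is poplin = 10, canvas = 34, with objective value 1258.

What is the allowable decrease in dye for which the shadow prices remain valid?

42

Binding constraints: loom time, dye. The basis is B = [[2,5],[5,2]] with det -21.
Per unit decrease in dye, x* moves by d = (-0.2381, 0.0952).
The basis stays optimal until poplin reaches 0; allowable decrease = 42 L.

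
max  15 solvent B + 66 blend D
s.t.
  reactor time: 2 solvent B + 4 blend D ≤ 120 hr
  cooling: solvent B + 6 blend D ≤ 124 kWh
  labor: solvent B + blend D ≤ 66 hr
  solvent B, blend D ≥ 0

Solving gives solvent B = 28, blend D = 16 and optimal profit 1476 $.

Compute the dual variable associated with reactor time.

Check each constraint at x*: reactor time 120/120 (tight); cooling 124/124 (tight); labor 44/66 (slack 22).
By complementary slackness, y = 0 for the non-binding constraint.
From A_Bᵀ y = c: 2·y_reactor time + 1·y_cooling = 15; 4·y_reactor time + 6·y_cooling = 66.
→ y_reactor time = 3 and y_cooling = 9.
Shadow price of reactor time = 3.

3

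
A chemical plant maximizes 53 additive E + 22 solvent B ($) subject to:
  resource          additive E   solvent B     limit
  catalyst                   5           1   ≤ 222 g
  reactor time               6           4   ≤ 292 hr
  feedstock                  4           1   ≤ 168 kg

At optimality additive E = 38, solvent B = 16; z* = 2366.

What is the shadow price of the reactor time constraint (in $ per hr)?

At the optimum: catalyst uses 206 of 222 (slack = 16); reactor time uses 292 of 292 (binding); feedstock uses 168 of 168 (binding).
Since catalyst is not tight, its dual is 0.
The binding rows give the dual system: 6·y_reactor time + 4·y_feedstock = 53 and 4·y_reactor time + 1·y_feedstock = 22.
This yields shadow prices y_reactor time = 3.5, y_feedstock = 8.
Shadow price of reactor time = 3.5.

3.5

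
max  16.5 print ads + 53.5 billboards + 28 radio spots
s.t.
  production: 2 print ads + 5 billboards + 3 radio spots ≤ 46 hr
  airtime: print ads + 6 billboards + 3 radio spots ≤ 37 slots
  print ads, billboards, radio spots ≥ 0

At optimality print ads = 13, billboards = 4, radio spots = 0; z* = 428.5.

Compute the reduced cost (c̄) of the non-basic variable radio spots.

At the optimum: production uses 46 of 46 (binding); airtime uses 37 of 37 (binding).
The binding rows give the dual system: 2·y_production + 1·y_airtime = 16.5 and 5·y_production + 6·y_airtime = 53.5.
→ y_production = 6.5 and y_airtime = 3.5.
Reduced cost of radio spots: c₃ − yᵀa₃ = 28 − (6.5·3 + 3.5·3) = 28 − 30 = -2.

-2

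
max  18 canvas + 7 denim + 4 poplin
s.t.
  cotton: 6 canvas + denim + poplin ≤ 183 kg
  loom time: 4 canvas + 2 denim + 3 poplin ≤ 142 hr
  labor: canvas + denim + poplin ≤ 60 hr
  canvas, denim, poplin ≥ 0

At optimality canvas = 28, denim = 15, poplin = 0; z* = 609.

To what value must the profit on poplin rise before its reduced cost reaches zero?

10

Check each constraint at x*: cotton 183/183 (tight); loom time 142/142 (tight); labor 43/60 (slack 17).
Since labor is not tight, its dual is 0.
Dual feasibility on the basic columns requires 6·y_cotton + 4·y_loom time = 18, 1·y_cotton + 2·y_loom time = 7.
This yields shadow prices y_cotton = 1, y_loom time = 3.
poplin enters the basis when its profit ≥ yᵀa₃ = 1·1 + 3·3 = 10.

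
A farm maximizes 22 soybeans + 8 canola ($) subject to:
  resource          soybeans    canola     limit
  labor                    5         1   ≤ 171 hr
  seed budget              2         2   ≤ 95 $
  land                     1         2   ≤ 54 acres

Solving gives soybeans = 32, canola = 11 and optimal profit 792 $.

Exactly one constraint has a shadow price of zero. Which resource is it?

labor: 171/171 (binding)
seed budget: 86/95 (slack 9)
land: 54/54 (binding)
By complementary slackness, a constraint with positive slack has shadow price 0 → seed budget.

seed budget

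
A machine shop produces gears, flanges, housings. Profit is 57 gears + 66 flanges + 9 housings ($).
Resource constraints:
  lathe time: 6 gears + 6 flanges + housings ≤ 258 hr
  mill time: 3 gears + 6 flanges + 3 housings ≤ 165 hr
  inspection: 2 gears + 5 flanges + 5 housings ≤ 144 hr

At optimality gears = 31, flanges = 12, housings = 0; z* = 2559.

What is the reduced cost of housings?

-8

At the optimum: lathe time uses 258 of 258 (binding); mill time uses 165 of 165 (binding); inspection uses 122 of 144 (slack = 22).
By complementary slackness, y = 0 for the non-binding constraint.
From A_Bᵀ y = c: 6·y_lathe time + 3·y_mill time = 57; 6·y_lathe time + 6·y_mill time = 66.
→ y_lathe time = 8 and y_mill time = 3.
Reduced cost of housings: c₃ − yᵀa₃ = 9 − (8·1 + 3·3) = 9 − 17 = -8.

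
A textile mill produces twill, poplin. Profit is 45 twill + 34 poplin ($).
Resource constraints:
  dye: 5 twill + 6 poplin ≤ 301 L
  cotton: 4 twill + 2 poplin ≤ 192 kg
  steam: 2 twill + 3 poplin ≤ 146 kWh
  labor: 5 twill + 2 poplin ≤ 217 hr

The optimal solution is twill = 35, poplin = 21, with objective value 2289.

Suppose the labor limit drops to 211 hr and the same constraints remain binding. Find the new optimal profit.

2259

At the optimum: dye uses 301 of 301 (binding); cotton uses 182 of 192 (slack = 10); steam uses 133 of 146 (slack = 13); labor uses 217 of 217 (binding).
Since cotton, steam are not tight, their duals are 0.
Dual feasibility on the basic columns requires 5·y_dye + 5·y_labor = 45, 6·y_dye + 2·y_labor = 34.
→ y_dye = 4 and y_labor = 5.
Δz = y_labor·Δb = 5 × (-6) = -30, so new z* = 2289 − 30 = 2259.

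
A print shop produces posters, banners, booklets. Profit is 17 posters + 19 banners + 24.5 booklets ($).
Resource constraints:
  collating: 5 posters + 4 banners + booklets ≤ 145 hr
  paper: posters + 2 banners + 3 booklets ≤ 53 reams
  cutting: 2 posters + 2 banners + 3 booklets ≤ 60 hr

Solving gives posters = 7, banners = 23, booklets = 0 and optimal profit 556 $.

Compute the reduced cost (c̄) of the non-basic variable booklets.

-4

At the optimum: collating uses 127 of 145 (slack = 18); paper uses 53 of 53 (binding); cutting uses 60 of 60 (binding).
By complementary slackness, y = 0 for the non-binding constraint.
Dual feasibility on the basic columns requires 1·y_paper + 2·y_cutting = 17, 2·y_paper + 2·y_cutting = 19.
→ y_paper = 2 and y_cutting = 7.5.
Reduced cost of booklets: c₃ − yᵀa₃ = 24.5 − (2·3 + 7.5·3) = 24.5 − 28.5 = -4.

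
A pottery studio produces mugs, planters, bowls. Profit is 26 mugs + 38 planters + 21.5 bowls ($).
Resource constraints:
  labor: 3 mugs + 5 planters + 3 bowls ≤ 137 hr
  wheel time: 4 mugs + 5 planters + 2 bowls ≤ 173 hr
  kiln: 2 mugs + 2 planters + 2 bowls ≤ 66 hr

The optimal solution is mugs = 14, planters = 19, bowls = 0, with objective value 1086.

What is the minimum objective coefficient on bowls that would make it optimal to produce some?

26

Binding: labor and kiln. Non-binding: wheel time (22 unused).
By complementary slackness, y = 0 for the non-binding constraint.
From A_Bᵀ y = c: 3·y_labor + 2·y_kiln = 26; 5·y_labor + 2·y_kiln = 38.
Solving: y_labor = 6, y_kiln = 4.
bowls enters the basis when its profit ≥ yᵀa₃ = 6·3 + 4·2 = 26.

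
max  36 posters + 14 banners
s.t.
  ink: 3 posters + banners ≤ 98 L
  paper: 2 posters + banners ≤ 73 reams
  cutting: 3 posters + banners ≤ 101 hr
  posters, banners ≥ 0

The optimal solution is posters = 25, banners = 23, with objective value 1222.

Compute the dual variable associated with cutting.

0

Binding: ink and paper. Non-binding: cutting (3 unused).
By complementary slackness, y = 0 for the non-binding constraint.
Dual feasibility on the basic columns requires 3·y_ink + 2·y_paper = 36, 1·y_ink + 1·y_paper = 14.
Solving: y_ink = 8, y_paper = 6.
Shadow price of cutting = 0.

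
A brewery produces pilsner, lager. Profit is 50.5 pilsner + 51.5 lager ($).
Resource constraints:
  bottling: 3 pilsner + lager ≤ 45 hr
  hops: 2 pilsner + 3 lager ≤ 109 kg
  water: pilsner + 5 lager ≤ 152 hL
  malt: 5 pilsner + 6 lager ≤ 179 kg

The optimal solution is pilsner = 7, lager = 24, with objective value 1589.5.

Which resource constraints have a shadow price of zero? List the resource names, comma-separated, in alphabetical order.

bottling: 45/45 (binding)
hops: 86/109 (slack 23)
water: 127/152 (slack 25)
malt: 179/179 (binding)
By complementary slackness, a constraint with positive slack has shadow price 0 → hops, water.

hops, water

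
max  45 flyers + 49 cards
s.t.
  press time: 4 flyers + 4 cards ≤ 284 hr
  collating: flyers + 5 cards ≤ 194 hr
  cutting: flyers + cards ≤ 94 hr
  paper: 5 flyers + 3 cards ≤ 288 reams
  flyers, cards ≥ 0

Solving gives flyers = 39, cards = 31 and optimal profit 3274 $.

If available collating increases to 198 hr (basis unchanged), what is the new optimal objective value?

3294

Binding: collating and paper. Non-binding: press time (4 unused), cutting (24 unused).
By complementary slackness, y = 0 for the non-binding constraints.
Dual feasibility on the basic columns requires 1·y_collating + 5·y_paper = 45, 5·y_collating + 3·y_paper = 49.
This yields shadow prices y_collating = 5, y_paper = 8.
Δz = y_collating·Δb = 5 × (4) = 20, so new z* = 3274 + 20 = 3294.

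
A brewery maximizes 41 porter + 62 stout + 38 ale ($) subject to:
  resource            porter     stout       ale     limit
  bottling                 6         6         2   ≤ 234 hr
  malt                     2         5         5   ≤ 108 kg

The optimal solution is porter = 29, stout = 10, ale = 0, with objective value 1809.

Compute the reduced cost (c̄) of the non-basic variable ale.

At the optimum: bottling uses 234 of 234 (binding); malt uses 108 of 108 (binding).
From A_Bᵀ y = c: 6·y_bottling + 2·y_malt = 41; 6·y_bottling + 5·y_malt = 62.
Solving: y_bottling = 4.5, y_malt = 7.
Reduced cost of ale: c₃ − yᵀa₃ = 38 − (4.5·2 + 7·5) = 38 − 44 = -6.

-6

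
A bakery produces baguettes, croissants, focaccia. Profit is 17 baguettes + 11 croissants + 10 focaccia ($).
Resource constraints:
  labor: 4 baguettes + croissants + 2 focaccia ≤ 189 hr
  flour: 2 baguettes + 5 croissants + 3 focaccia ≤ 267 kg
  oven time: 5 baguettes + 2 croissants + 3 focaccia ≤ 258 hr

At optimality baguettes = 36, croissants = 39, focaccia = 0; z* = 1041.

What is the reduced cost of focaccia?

Binding: flour and oven time. Non-binding: labor (6 unused).
Since labor is not tight, its dual is 0.
The binding rows give the dual system: 2·y_flour + 5·y_oven time = 17 and 5·y_flour + 2·y_oven time = 11.
→ y_flour = 1 and y_oven time = 3.
Reduced cost of focaccia: c₃ − yᵀa₃ = 10 − (1·3 + 3·3) = 10 − 12 = -2.

-2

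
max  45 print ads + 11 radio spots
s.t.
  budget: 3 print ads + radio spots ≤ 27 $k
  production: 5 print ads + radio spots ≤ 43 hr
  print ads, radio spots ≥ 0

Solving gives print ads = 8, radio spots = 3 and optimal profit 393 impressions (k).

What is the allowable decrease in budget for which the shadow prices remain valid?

Binding constraints: budget, production. The basis is B = [[3,1],[5,1]] with det -2.
Per unit decrease in budget, x* moves by d = (0.5, -2.5).
The basis stays optimal until radio spots reaches 0; allowable decrease = 1.2 $k.

1.2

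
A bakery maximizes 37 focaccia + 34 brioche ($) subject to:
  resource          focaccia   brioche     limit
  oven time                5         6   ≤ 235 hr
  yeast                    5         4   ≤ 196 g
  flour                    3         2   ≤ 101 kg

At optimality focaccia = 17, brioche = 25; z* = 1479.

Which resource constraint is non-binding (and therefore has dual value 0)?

oven time: 235/235 (binding)
yeast: 185/196 (slack 11)
flour: 101/101 (binding)
By complementary slackness, a constraint with positive slack has shadow price 0 → yeast.

yeast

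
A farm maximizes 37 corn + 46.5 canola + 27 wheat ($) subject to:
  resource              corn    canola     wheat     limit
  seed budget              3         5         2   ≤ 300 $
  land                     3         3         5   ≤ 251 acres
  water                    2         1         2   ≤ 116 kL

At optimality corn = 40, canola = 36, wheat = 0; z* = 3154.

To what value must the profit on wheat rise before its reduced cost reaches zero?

Binding: seed budget and water. Non-binding: land (23 unused).
Since land is not tight, its dual is 0.
Dual feasibility on the basic columns requires 3·y_seed budget + 2·y_water = 37, 5·y_seed budget + 1·y_water = 46.5.
→ y_seed budget = 8 and y_water = 6.5.
wheat enters the basis when its profit ≥ yᵀa₃ = 8·2 + 6.5·2 = 29.

29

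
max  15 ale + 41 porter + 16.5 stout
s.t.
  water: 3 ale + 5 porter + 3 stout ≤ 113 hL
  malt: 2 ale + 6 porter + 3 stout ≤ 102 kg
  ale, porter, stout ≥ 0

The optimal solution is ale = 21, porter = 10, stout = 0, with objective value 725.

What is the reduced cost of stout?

-4.5

Both water and malt are binding at x*.
The binding rows give the dual system: 3·y_water + 2·y_malt = 15 and 5·y_water + 6·y_malt = 41.
Solving: y_water = 1, y_malt = 6.
Reduced cost of stout: c₃ − yᵀa₃ = 16.5 − (1·3 + 6·3) = 16.5 − 21 = -4.5.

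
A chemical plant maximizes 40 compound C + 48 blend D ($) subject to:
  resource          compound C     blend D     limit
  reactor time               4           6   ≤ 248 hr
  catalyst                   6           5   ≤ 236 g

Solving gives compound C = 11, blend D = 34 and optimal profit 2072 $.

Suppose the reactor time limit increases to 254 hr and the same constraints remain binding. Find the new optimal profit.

2105

Check each constraint at x*: reactor time 248/248 (tight); catalyst 236/236 (tight).
The binding rows give the dual system: 4·y_reactor time + 6·y_catalyst = 40 and 6·y_reactor time + 5·y_catalyst = 48.
This yields shadow prices y_reactor time = 5.5, y_catalyst = 3.
Δz = y_reactor time·Δb = 5.5 × (6) = 33, so new z* = 2072 + 33 = 2105.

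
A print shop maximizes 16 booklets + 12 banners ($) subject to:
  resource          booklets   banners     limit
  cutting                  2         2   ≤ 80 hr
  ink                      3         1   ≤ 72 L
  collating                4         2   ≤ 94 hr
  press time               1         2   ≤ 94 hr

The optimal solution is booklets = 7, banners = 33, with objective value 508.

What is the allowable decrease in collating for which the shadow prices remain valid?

Binding constraints: cutting, collating. The basis is B = [[2,2],[4,2]] with det -4.
Per unit decrease in collating, x* moves by d = (-0.5, 0.5).
The basis stays optimal until booklets reaches 0; allowable decrease = 14 hr.

14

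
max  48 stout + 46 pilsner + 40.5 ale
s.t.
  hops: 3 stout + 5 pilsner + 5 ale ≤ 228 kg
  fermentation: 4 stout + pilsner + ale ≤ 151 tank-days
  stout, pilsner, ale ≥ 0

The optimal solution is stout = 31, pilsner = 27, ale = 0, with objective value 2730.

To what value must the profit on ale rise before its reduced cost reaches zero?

46

Both hops and fermentation are binding at x*.
Dual feasibility on the basic columns requires 3·y_hops + 4·y_fermentation = 48, 5·y_hops + 1·y_fermentation = 46.
This yields shadow prices y_hops = 8, y_fermentation = 6.
ale enters the basis when its profit ≥ yᵀa₃ = 8·5 + 6·1 = 46.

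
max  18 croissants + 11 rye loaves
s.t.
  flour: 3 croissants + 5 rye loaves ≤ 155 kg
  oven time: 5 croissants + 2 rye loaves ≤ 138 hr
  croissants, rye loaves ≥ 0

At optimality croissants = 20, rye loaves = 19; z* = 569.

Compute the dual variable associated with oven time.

3

At the optimum: flour uses 155 of 155 (binding); oven time uses 138 of 138 (binding).
From A_Bᵀ y = c: 3·y_flour + 5·y_oven time = 18; 5·y_flour + 2·y_oven time = 11.
Solving: y_flour = 1, y_oven time = 3.
Shadow price of oven time = 3.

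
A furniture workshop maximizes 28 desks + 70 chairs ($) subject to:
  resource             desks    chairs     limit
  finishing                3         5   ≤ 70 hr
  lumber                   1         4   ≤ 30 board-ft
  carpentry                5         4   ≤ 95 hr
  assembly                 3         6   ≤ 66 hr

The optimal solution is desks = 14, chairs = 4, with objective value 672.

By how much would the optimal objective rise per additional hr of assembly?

Binding: lumber and assembly. Non-binding: finishing (8 unused), carpentry (9 unused).
Slack constraints have shadow price 0 (complementary slackness).
The binding rows give the dual system: 1·y_lumber + 3·y_assembly = 28 and 4·y_lumber + 6·y_assembly = 70.
Solving: y_lumber = 7, y_assembly = 7.
Shadow price of assembly = 7.

7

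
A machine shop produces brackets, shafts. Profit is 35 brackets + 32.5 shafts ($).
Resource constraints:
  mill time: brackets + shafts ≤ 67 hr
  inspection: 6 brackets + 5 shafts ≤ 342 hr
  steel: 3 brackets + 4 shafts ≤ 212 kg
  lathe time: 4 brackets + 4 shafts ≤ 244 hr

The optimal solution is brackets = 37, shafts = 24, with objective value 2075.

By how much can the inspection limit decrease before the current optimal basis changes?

Binding constraints: inspection, lathe time. The basis is B = [[6,5],[4,4]] with det 4.
Per unit decrease in inspection, x* moves by d = (-1, 1).
The basis stays optimal until steel becomes binding; allowable decrease = 5 hr.

5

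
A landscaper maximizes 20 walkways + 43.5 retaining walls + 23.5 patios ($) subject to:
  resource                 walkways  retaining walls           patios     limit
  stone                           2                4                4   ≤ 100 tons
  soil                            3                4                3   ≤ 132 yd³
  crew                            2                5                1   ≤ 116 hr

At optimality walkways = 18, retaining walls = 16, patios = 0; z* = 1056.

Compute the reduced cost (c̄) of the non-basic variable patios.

At the optimum: stone uses 100 of 100 (binding); soil uses 118 of 132 (slack = 14); crew uses 116 of 116 (binding).
Since soil is not tight, its dual is 0.
From A_Bᵀ y = c: 2·y_stone + 2·y_crew = 20; 4·y_stone + 5·y_crew = 43.5.
Solving: y_stone = 6.5, y_crew = 3.5.
Reduced cost of patios: c₃ − yᵀa₃ = 23.5 − (6.5·4 + 3.5·1) = 23.5 − 29.5 = -6.

-6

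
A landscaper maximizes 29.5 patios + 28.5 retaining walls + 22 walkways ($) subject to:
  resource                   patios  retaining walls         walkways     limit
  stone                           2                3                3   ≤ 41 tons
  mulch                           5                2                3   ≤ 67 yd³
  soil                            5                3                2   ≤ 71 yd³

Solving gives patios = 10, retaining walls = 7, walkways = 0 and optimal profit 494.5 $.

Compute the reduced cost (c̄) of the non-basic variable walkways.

Check each constraint at x*: stone 41/41 (tight); mulch 64/67 (slack 3); soil 71/71 (tight).
Since mulch is not tight, its dual is 0.
From A_Bᵀ y = c: 2·y_stone + 5·y_soil = 29.5; 3·y_stone + 3·y_soil = 28.5.
→ y_stone = 6 and y_soil = 3.5.
Reduced cost of walkways: c₃ − yᵀa₃ = 22 − (6·3 + 3.5·2) = 22 − 25 = -3.

-3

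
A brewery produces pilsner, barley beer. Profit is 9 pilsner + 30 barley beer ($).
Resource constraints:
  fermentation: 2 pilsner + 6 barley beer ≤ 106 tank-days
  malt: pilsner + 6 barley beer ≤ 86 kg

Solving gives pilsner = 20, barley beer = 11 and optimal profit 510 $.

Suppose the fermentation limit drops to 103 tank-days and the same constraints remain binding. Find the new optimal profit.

Both fermentation and malt are binding at x*.
Dual feasibility on the basic columns requires 2·y_fermentation + 1·y_malt = 9, 6·y_fermentation + 6·y_malt = 30.
This yields shadow prices y_fermentation = 4, y_malt = 1.
Δz = y_fermentation·Δb = 4 × (-3) = -12, so new z* = 510 − 12 = 498.

498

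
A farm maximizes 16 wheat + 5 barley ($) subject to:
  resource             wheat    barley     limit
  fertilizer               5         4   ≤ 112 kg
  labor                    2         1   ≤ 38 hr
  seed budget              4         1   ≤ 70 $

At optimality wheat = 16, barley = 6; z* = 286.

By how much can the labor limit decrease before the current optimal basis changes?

3

Binding constraints: labor, seed budget. The basis is B = [[2,1],[4,1]] with det -2.
Per unit decrease in labor, x* moves by d = (0.5, -2).
The basis stays optimal until barley reaches 0; allowable decrease = 3 hr.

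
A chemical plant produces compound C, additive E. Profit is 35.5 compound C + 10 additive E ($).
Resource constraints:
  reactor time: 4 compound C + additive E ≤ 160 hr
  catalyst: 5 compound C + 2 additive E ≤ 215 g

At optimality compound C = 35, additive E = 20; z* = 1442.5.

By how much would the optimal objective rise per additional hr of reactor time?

Check each constraint at x*: reactor time 160/160 (tight); catalyst 215/215 (tight).
Dual feasibility on the basic columns requires 4·y_reactor time + 5·y_catalyst = 35.5, 1·y_reactor time + 2·y_catalyst = 10.
Solving: y_reactor time = 7, y_catalyst = 1.5.
Shadow price of reactor time = 7.

7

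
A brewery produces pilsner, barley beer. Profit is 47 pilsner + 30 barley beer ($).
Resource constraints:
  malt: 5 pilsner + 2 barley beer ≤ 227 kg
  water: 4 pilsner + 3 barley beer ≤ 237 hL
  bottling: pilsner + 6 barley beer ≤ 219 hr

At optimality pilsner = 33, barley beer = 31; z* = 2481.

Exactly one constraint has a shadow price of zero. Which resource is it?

water

malt: 227/227 (binding)
water: 225/237 (slack 12)
bottling: 219/219 (binding)
By complementary slackness, a constraint with positive slack has shadow price 0 → water.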